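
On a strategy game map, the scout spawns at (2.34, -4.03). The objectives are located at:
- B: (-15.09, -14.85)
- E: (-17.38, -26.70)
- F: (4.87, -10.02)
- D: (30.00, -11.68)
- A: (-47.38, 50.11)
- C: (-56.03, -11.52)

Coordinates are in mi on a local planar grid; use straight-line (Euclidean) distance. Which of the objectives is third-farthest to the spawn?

Distance to each, sorted:
A: 73.5 mi
C: 58.8 mi
E: 30.0 mi
D: 28.7 mi
B: 20.5 mi
F: 6.5 mi
The third-farthest is E at 30.0 mi.

E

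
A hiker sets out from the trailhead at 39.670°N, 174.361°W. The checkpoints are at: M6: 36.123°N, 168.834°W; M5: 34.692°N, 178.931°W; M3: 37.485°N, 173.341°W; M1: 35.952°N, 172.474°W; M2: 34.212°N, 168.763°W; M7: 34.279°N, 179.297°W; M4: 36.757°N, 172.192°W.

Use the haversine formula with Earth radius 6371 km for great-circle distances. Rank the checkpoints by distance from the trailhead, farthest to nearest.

M2, M7, M5, M6, M1, M4, M3

Computing each great-circle distance from 39.670°N, 174.361°W:
M2 34.212°N, 168.763°W: 784.4 km
M7 34.279°N, 179.297°W: 742.4 km
M5 34.692°N, 178.931°W: 685.6 km
M6 36.123°N, 168.834°W: 624.9 km
M1 35.952°N, 172.474°W: 445.4 km
M4 36.757°N, 172.192°W: 375.2 km
M3 37.485°N, 173.341°W: 258.6 km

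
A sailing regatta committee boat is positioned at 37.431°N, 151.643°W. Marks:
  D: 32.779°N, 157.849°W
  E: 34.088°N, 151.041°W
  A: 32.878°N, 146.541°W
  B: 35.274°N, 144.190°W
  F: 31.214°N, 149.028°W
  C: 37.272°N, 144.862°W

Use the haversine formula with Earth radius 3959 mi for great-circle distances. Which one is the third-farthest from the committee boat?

B

Distance to each, sorted:
D: 475.6 mi
F: 454.7 mi
B: 440.6 mi
A: 426.5 mi
C: 372.5 mi
E: 233.4 mi
The third-farthest is B at 440.6 mi.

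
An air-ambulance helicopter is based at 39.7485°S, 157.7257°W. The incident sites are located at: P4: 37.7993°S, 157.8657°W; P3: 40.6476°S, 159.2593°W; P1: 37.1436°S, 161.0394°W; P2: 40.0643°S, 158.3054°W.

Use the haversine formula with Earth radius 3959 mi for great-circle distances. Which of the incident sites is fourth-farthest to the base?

Distances from the base (39.7485°S, 157.7257°W):
P1: 254.0 mi
P4: 134.9 mi
P3: 102.0 mi
P2: 37.7 mi
The fourth-farthest is P2 at 37.7 mi.

P2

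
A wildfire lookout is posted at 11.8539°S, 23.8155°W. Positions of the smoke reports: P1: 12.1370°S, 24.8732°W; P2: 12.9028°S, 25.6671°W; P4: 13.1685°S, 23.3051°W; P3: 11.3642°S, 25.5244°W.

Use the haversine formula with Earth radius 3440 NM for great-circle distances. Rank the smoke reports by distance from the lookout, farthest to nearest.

P2, P3, P4, P1

Distances from the lookout:
P2 12.9028°S, 25.6671°W: 125.5 NM
P3 11.3642°S, 25.5244°W: 104.7 NM
P4 13.1685°S, 23.3051°W: 84.4 NM
P1 12.1370°S, 24.8732°W: 64.4 NM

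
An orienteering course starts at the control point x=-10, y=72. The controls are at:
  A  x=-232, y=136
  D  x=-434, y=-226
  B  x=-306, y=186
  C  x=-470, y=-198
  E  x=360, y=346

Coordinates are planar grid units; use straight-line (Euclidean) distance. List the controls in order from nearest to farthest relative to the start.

Computing each straight-line distance from x=-10, y=72:
A x=-232, y=136: 231.0
B x=-306, y=186: 317.2
E x=360, y=346: 460.4
D x=-434, y=-226: 518.2
C x=-470, y=-198: 533.4

A, B, E, D, C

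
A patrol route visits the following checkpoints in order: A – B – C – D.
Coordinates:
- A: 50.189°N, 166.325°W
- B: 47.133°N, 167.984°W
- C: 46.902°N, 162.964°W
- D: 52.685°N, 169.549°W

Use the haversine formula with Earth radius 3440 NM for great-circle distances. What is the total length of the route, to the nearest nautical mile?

Leg distances:
A→B: 194.9 NM  (cumulative 194.9 NM)
B→C: 205.9 NM  (cumulative 400.8 NM)
C→D: 430.5 NM  (cumulative 831.4 NM)
Total route length ≈ 831 NM.

831 NM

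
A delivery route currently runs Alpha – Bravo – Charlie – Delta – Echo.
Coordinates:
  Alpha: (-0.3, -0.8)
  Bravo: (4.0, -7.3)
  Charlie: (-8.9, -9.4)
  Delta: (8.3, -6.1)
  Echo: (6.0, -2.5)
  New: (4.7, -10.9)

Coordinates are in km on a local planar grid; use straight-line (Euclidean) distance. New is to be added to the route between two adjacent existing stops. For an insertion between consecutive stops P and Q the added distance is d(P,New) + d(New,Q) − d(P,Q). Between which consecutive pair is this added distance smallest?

Added distance for inserting New between each consecutive pair:
Alpha–Bravo: 7.1 km
Bravo–Charlie: 4.3 km
Charlie–Delta: 2.2 km
Delta–Echo: 10.2 km
Smallest added distance is 2.2 km, inserting between Charlie and Delta.

between Charlie and Delta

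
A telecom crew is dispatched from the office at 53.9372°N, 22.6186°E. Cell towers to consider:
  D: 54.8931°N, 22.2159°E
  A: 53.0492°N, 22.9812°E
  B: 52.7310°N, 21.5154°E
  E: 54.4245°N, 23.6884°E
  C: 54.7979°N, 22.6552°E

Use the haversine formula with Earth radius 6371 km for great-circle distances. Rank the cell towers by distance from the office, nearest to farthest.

Distances from the office:
E 54.4245°N, 23.6884°E: 88.2 km
C 54.7979°N, 22.6552°E: 95.7 km
A 53.0492°N, 22.9812°E: 101.6 km
D 54.8931°N, 22.2159°E: 109.4 km
B 52.7310°N, 21.5154°E: 152.8 km

E, C, A, D, B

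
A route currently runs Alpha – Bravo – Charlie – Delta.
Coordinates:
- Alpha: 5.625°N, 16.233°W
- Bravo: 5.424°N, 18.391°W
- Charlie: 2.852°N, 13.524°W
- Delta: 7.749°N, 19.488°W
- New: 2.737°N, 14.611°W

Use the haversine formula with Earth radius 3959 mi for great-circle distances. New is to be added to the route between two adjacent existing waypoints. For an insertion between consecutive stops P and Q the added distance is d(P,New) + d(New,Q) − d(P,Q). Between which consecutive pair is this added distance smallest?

between Bravo and Charlie

Added distance for inserting New between each consecutive pair:
Alpha–Bravo: 399.5 mi
Bravo–Charlie: 15.8 mi
Charlie–Delta: 25.8 mi
Smallest added distance is 15.8 mi, inserting between Bravo and Charlie.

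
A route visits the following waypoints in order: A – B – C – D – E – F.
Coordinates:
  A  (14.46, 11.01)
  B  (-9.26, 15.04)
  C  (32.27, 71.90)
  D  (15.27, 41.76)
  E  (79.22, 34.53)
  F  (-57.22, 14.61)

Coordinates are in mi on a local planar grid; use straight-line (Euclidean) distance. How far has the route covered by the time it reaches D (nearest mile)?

129 mi

Leg distances:
A→B: 24.1 mi  (cumulative 24.1 mi)
B→C: 70.4 mi  (cumulative 94.5 mi)
C→D: 34.6 mi  (cumulative 129.1 mi)
Cumulative distance at D ≈ 129 mi.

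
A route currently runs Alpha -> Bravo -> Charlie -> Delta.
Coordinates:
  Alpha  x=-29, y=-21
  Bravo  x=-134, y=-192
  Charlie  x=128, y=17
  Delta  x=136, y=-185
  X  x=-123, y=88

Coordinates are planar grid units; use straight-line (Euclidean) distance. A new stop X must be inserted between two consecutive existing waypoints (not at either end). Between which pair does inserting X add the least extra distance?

between Bravo and Charlie

Added distance for inserting X between each consecutive pair:
Alpha–Bravo: 223.5
Bravo–Charlie: 205.9
Charlie–Delta: 435.0
Smallest added distance is 205.9, inserting between Bravo and Charlie.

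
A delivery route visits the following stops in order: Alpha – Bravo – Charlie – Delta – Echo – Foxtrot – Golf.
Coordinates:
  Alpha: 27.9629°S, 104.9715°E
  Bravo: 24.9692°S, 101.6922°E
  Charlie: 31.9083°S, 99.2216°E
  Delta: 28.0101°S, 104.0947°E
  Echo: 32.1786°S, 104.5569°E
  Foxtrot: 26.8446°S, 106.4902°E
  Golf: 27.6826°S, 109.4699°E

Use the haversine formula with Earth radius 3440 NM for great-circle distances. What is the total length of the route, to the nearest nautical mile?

Leg distances:
Alpha→Bravo: 251.7 NM  (cumulative 251.7 NM)
Bravo→Charlie: 436.5 NM  (cumulative 688.2 NM)
Charlie→Delta: 344.9 NM  (cumulative 1033.1 NM)
Delta→Echo: 251.4 NM  (cumulative 1284.6 NM)
Echo→Foxtrot: 335.8 NM  (cumulative 1620.3 NM)
Foxtrot→Golf: 166.8 NM  (cumulative 1787.1 NM)
Total route length ≈ 1787 NM.

1787 NM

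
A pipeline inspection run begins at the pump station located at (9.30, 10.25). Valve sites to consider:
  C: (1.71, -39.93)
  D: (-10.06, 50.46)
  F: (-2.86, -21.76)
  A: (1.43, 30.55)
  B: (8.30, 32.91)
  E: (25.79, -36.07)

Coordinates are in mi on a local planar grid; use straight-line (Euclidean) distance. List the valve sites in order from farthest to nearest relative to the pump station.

C, E, D, F, B, A

Computing each straight-line distance from (9.30, 10.25):
C (1.71, -39.93): 50.8 mi
E (25.79, -36.07): 49.2 mi
D (-10.06, 50.46): 44.6 mi
F (-2.86, -21.76): 34.2 mi
B (8.30, 32.91): 22.7 mi
A (1.43, 30.55): 21.8 mi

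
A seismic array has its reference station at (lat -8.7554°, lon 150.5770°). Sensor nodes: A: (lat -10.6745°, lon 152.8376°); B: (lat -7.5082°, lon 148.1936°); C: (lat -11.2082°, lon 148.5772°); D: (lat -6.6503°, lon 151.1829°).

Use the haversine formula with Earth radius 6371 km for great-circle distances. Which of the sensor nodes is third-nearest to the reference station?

Distances from the reference station ((lat -8.7554°, lon 150.5770°)):
D: 243.4 km
B: 296.8 km
A: 327.0 km
C: 349.8 km
The third-nearest is A at 327.0 km.

A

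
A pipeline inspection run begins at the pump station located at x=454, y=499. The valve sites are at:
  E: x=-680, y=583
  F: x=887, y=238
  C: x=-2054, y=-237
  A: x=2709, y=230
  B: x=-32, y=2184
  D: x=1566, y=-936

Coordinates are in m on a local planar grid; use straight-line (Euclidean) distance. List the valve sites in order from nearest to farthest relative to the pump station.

F, E, B, D, A, C

Distance from the pump station at x=454, y=499 to each:
F x=887, y=238: 505.6 m
E x=-680, y=583: 1137.1 m
B x=-32, y=2184: 1753.7 m
D x=1566, y=-936: 1815.4 m
A x=2709, y=230: 2271.0 m
C x=-2054, y=-237: 2613.8 m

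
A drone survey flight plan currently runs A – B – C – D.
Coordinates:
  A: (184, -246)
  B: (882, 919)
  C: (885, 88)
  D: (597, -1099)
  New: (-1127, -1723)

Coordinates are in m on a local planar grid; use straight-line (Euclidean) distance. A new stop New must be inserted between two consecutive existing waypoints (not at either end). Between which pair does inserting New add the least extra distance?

between C and D

Added distance for inserting New between each consecutive pair:
A–B: 3935.9 m
B–C: 5195.1 m
C–D: 3319.0 m
Smallest added distance is 3319.0 m, inserting between C and D.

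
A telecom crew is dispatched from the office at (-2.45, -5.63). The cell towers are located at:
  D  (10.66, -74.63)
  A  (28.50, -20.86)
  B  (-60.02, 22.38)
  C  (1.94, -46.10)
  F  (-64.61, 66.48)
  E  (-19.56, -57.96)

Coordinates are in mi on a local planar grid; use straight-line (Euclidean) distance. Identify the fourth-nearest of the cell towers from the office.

Distances from the office ((-2.45, -5.63)):
A: 34.5 mi
C: 40.7 mi
E: 55.1 mi
B: 64.0 mi
D: 70.2 mi
F: 95.2 mi
The fourth-nearest is B at 64.0 mi.

B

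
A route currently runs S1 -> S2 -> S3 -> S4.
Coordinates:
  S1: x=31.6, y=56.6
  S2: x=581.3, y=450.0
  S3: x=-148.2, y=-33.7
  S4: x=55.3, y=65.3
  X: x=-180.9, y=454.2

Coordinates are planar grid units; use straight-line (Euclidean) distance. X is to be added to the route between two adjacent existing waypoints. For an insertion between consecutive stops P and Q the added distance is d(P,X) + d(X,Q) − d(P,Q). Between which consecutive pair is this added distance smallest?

Added distance for inserting X between each consecutive pair:
S1–S2: 537.1
S2–S3: 375.9
S3–S4: 717.7
Smallest added distance is 375.9, inserting between S2 and S3.

between S2 and S3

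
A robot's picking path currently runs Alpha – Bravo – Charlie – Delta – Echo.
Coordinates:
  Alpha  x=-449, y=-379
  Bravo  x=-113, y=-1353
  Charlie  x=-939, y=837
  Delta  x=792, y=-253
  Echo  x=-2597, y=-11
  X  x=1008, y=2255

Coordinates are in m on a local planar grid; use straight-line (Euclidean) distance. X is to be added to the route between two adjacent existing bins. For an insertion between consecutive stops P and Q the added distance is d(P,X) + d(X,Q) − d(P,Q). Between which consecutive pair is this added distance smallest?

between Charlie and Delta

Added distance for inserting X between each consecutive pair:
Alpha–Bravo: 5757.9 m
Bravo–Charlie: 3846.2 m
Charlie–Delta: 2880.3 m
Delta–Echo: 3377.7 m
Smallest added distance is 2880.3 m, inserting between Charlie and Delta.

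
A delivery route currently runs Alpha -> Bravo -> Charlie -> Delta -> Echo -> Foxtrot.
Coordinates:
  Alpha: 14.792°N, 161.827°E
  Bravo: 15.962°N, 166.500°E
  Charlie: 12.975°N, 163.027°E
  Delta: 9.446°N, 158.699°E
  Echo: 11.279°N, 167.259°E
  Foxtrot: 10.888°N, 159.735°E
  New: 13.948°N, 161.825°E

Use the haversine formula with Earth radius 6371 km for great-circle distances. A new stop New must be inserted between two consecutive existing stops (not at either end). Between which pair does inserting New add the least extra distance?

between Alpha and Bravo

Added distance for inserting New between each consecutive pair:
Alpha–Bravo: 126.1 km
Bravo–Charlie: 218.9 km
Charlie–Delta: 160.6 km
Delta–Echo: 307.2 km
Echo–Foxtrot: 246.9 km
Smallest added distance is 126.1 km, inserting between Alpha and Bravo.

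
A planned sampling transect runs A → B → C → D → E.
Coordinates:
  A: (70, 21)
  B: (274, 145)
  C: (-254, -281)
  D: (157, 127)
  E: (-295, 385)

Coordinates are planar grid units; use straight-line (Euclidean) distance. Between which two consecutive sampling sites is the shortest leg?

A–B

Leg distances:
A→B: 238.7
B→C: 678.4
C→D: 579.1
D→E: 520.4
The shortest leg is A–B at 238.7.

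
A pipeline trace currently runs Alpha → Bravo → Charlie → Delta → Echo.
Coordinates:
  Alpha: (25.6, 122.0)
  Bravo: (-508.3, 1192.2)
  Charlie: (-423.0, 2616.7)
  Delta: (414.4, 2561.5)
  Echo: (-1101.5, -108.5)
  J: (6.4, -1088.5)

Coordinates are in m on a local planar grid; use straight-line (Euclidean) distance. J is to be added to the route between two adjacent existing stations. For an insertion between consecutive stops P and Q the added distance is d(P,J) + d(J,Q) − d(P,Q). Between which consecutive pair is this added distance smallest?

Added distance for inserting J between each consecutive pair:
Alpha–Bravo: 2352.7 m
Bravo–Charlie: 4641.0 m
Charlie–Delta: 6563.5 m
Delta–Echo: 2081.6 m
Smallest added distance is 2081.6 m, inserting between Delta and Echo.

between Delta and Echo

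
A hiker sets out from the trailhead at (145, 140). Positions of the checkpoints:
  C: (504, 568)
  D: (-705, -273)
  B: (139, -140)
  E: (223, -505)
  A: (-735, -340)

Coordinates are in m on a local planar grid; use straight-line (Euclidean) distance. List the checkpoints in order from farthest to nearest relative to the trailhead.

Computing each straight-line distance from (145, 140):
A (-735, -340): 1002.4 m
D (-705, -273): 945.0 m
E (223, -505): 649.7 m
C (504, 568): 558.6 m
B (139, -140): 280.1 m

A, D, E, C, B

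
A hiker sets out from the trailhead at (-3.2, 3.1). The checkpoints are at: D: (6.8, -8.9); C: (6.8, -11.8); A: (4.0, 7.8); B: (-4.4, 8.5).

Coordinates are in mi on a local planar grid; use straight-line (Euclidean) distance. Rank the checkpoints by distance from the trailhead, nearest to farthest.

Distances from the trailhead:
B (-4.4, 8.5): 5.5 mi
A (4.0, 7.8): 8.6 mi
D (6.8, -8.9): 15.6 mi
C (6.8, -11.8): 17.9 mi

B, A, D, C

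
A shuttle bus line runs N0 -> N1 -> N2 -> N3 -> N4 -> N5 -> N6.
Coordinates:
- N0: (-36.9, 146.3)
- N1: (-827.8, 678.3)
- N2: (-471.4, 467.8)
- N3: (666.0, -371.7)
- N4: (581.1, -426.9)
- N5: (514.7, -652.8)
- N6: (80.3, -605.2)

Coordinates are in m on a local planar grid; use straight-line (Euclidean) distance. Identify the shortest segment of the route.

Leg distances:
N0→N1: 953.2 m
N1→N2: 413.9 m
N2→N3: 1413.7 m
N3→N4: 101.3 m
N4→N5: 235.5 m
N5→N6: 437.0 m
The shortest leg is N3–N4 at 101.3 m.

N3–N4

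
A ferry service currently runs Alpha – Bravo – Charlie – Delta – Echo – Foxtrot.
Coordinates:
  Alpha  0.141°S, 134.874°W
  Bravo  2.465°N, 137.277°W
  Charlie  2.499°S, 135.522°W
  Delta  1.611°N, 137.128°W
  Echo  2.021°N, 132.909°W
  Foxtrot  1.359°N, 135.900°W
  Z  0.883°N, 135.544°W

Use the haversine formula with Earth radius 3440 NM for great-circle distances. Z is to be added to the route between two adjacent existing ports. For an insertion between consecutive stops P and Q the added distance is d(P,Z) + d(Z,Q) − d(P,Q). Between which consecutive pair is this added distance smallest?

between Alpha and Bravo

Added distance for inserting Z between each consecutive pair:
Alpha–Bravo: 1.5 NM
Bravo–Charlie: 27.8 NM
Charlie–Delta: 42.8 NM
Delta–Echo: 22.6 NM
Echo–Foxtrot: 24.1 NM
Smallest added distance is 1.5 NM, inserting between Alpha and Bravo.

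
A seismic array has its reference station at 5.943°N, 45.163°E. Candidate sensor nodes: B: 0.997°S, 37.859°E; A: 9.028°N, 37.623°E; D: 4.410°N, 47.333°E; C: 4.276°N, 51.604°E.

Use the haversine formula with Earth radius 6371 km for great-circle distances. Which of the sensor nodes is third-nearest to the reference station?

A

Distance to each, sorted:
D: 294.6 km
C: 737.0 km
A: 899.2 km
B: 1119.4 km
The third-nearest is A at 899.2 km.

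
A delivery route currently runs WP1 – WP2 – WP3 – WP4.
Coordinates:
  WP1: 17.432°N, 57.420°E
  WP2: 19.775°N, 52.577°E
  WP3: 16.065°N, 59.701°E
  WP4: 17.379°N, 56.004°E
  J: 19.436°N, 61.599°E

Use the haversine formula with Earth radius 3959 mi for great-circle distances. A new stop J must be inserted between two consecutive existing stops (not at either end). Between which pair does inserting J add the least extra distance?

Added distance for inserting J between each consecutive pair:
WP1–WP2: 538.5 mi
WP2–WP3: 318.1 mi
WP3–WP4: 396.7 mi
Smallest added distance is 318.1 mi, inserting between WP2 and WP3.

between WP2 and WP3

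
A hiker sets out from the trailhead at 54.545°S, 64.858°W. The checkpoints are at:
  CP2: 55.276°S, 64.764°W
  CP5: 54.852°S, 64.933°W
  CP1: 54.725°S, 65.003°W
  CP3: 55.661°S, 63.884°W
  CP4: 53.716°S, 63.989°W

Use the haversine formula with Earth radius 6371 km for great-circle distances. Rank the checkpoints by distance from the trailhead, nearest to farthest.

Computing each great-circle distance from 54.545°S, 64.858°W:
CP1 54.725°S, 65.003°W: 22.1 km
CP5 54.852°S, 64.933°W: 34.5 km
CP2 55.276°S, 64.764°W: 81.5 km
CP4 53.716°S, 63.989°W: 108.2 km
CP3 55.661°S, 63.884°W: 138.7 km

CP1, CP5, CP2, CP4, CP3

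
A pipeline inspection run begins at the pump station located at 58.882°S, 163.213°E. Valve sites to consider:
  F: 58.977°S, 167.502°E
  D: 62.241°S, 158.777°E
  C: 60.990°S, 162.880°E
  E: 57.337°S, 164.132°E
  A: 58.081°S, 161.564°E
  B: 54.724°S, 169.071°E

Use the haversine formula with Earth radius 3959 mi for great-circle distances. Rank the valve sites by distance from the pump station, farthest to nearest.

B, D, F, C, E, A

Distances from the pump station:
B 54.724°S, 169.071°E: 362.6 mi
D 62.241°S, 158.777°E: 276.6 mi
F 58.977°S, 167.502°E: 153.1 mi
C 60.990°S, 162.880°E: 146.1 mi
E 57.337°S, 164.132°E: 111.9 mi
A 58.081°S, 161.564°E: 81.3 mi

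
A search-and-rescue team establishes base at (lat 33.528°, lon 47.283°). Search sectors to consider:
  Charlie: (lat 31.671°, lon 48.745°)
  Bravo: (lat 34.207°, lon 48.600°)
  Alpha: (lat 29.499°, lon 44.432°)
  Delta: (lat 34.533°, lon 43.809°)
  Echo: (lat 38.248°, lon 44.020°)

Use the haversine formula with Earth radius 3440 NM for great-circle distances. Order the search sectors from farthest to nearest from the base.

Distances from the base:
Echo (lat 38.248°, lon 44.020°): 324.7 NM
Alpha (lat 29.499°, lon 44.432°): 282.5 NM
Delta (lat 34.533°, lon 43.809°): 183.1 NM
Charlie (lat 31.671°, lon 48.745°): 133.8 NM
Bravo (lat 34.207°, lon 48.600°): 77.3 NM

Echo, Alpha, Delta, Charlie, Bravo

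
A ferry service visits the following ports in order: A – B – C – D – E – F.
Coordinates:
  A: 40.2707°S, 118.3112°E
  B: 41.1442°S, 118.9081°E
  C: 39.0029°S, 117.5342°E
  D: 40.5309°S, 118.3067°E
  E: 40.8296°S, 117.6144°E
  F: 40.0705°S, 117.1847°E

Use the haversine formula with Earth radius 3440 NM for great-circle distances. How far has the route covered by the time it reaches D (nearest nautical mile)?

301 NM

Leg distances:
A→B: 59.1 NM  (cumulative 59.1 NM)
B→C: 143.2 NM  (cumulative 202.3 NM)
C→D: 98.4 NM  (cumulative 300.7 NM)
Cumulative distance at D ≈ 301 NM.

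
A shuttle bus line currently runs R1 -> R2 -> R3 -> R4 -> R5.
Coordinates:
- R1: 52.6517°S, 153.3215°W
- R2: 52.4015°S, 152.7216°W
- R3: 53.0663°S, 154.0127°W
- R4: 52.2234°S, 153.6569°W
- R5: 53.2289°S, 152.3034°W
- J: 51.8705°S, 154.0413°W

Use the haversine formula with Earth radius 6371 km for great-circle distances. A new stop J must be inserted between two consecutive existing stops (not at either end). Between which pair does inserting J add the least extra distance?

Added distance for inserting J between each consecutive pair:
R1–R2: 158.2 km
R2–R3: 126.6 km
R3–R4: 83.5 km
R4–R5: 94.3 km
Smallest added distance is 83.5 km, inserting between R3 and R4.

between R3 and R4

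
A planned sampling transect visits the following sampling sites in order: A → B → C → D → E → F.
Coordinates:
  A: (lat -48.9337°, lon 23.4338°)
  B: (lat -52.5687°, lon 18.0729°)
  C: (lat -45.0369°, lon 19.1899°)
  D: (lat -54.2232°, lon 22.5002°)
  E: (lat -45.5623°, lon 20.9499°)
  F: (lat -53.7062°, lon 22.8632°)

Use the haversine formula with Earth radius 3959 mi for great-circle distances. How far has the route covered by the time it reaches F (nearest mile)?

Leg distances:
A→B: 343.3 mi  (cumulative 343.3 mi)
B→C: 522.9 mi  (cumulative 866.2 mi)
C→D: 651.6 mi  (cumulative 1517.9 mi)
D→E: 602.4 mi  (cumulative 2120.2 mi)
E→F: 569.1 mi  (cumulative 2689.4 mi)
Cumulative distance at F ≈ 2689 mi.

2689 mi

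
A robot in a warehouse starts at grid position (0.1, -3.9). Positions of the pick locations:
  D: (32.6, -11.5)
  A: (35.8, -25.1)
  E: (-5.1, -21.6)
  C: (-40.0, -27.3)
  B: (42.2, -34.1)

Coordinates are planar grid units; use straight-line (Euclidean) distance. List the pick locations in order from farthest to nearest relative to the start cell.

Distance from the start cell at (0.1, -3.9) to each:
B (42.2, -34.1): 51.8
C (-40.0, -27.3): 46.4
A (35.8, -25.1): 41.5
D (32.6, -11.5): 33.4
E (-5.1, -21.6): 18.4

B, C, A, D, E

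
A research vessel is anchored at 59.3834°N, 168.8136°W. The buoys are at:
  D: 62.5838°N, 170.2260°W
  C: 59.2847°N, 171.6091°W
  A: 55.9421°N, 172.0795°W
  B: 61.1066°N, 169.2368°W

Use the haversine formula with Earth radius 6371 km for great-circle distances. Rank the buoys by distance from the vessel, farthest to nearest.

Distances from the vessel:
A 55.9421°N, 172.0795°W: 429.0 km
D 62.5838°N, 170.2260°W: 363.9 km
B 61.1066°N, 169.2368°W: 193.0 km
C 59.2847°N, 171.6091°W: 158.9 km

A, D, B, C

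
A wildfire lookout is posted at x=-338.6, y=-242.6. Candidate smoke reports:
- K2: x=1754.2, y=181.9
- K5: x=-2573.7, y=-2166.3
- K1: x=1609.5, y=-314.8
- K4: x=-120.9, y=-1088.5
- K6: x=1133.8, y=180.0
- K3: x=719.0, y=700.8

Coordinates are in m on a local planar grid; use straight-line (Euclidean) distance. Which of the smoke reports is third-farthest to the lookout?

Distance to each, sorted:
K5: 2948.9 m
K2: 2135.4 m
K1: 1949.4 m
K6: 1531.8 m
K3: 1417.2 m
K4: 873.5 m
The third-farthest is K1 at 1949.4 m.

K1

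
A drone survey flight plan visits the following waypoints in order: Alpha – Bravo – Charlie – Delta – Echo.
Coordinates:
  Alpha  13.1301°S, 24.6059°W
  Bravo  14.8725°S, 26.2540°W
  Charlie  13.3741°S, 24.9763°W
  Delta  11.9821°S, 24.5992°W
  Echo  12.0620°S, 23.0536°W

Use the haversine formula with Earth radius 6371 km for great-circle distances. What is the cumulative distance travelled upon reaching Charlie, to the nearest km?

Leg distances:
Alpha→Bravo: 263.0 km  (cumulative 263.0 km)
Bravo→Charlie: 216.2 km  (cumulative 479.2 km)
Cumulative distance at Charlie ≈ 479 km.

479 km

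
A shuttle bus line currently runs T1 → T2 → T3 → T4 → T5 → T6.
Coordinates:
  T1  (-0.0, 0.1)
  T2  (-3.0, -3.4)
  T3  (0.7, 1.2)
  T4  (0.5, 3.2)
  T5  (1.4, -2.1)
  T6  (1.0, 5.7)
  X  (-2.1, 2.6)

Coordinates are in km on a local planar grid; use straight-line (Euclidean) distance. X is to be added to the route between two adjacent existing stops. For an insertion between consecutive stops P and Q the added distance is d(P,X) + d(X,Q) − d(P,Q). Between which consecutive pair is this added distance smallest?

between T5 and T6

Added distance for inserting X between each consecutive pair:
T1–T2: 4.7 km
T2–T3: 3.3 km
T3–T4: 3.8 km
T4–T5: 3.2 km
T5–T6: 2.4 km
Smallest added distance is 2.4 km, inserting between T5 and T6.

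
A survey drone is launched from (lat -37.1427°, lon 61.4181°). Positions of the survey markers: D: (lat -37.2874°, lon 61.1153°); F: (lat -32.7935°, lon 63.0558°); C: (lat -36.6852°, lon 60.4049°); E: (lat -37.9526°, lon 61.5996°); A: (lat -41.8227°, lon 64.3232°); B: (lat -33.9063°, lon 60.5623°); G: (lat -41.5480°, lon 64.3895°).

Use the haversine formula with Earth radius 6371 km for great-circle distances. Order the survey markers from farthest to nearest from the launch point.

A, G, F, B, C, E, D

Computing each great-circle distance from (lat -37.1427°, lon 61.4181°):
A (lat -41.8227°, lon 64.3232°): 576.9 km
G (lat -41.5480°, lon 64.3895°): 552.4 km
F (lat -32.7935°, lon 63.0558°): 506.1 km
B (lat -33.9063°, lon 60.5623°): 368.1 km
C (lat -36.6852°, lon 60.4049°): 103.4 km
E (lat -37.9526°, lon 61.5996°): 91.5 km
D (lat -37.2874°, lon 61.1153°): 31.3 km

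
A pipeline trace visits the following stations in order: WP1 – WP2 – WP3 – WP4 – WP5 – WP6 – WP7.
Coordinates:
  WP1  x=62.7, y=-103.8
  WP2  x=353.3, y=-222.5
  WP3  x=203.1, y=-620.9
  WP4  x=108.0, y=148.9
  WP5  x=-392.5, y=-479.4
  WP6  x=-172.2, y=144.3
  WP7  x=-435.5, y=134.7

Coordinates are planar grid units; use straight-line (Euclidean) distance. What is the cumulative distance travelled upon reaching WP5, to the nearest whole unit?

Leg distances:
WP1→WP2: 313.9  (cumulative 313.9)
WP2→WP3: 425.8  (cumulative 739.7)
WP3→WP4: 775.7  (cumulative 1515.3)
WP4→WP5: 803.3  (cumulative 2318.6)
Cumulative distance at WP5 ≈ 2319.

2319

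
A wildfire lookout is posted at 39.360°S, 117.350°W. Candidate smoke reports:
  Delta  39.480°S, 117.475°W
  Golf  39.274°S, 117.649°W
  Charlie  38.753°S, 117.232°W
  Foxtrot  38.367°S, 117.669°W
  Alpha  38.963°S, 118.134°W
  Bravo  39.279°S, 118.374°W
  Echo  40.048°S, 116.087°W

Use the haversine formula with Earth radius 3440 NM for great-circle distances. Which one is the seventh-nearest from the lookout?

Distance to each, sorted:
Delta: 9.2 NM
Golf: 14.8 NM
Charlie: 36.9 NM
Alpha: 43.6 NM
Bravo: 47.8 NM
Foxtrot: 61.5 NM
Echo: 71.5 NM
The seventh-nearest is Echo at 71.5 NM.

Echo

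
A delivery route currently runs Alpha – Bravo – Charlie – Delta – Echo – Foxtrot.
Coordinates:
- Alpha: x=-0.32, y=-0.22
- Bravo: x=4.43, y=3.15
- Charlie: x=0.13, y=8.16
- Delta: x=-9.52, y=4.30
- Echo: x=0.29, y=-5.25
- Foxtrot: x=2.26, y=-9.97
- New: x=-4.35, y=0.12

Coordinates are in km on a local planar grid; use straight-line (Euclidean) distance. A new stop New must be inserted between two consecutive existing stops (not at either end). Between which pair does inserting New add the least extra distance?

Added distance for inserting New between each consecutive pair:
Alpha–Bravo: 7.5 km
Bravo–Charlie: 11.9 km
Charlie–Delta: 5.5 km
Delta–Echo: 0.1 km
Echo–Foxtrot: 14.0 km
Smallest added distance is 0.1 km, inserting between Delta and Echo.

between Delta and Echo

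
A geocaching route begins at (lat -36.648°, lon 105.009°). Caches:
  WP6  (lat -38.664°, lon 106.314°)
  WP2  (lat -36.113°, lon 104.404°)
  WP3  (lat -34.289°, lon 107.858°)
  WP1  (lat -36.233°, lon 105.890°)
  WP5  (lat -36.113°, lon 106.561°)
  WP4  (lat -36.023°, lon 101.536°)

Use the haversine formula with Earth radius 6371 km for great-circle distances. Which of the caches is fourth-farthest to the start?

WP5

Distance to each, sorted:
WP3: 367.9 km
WP4: 318.7 km
WP6: 251.9 km
WP5: 151.1 km
WP1: 91.3 km
WP2: 80.5 km
The fourth-farthest is WP5 at 151.1 km.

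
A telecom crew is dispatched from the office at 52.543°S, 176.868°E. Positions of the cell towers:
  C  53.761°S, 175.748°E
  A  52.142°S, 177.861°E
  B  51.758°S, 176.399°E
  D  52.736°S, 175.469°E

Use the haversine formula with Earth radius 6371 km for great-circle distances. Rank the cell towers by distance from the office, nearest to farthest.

A, B, D, C

Computing each great-circle distance from 52.543°S, 176.868°E:
A 52.142°S, 177.861°E: 80.9 km
B 51.758°S, 176.399°E: 93.0 km
D 52.736°S, 175.469°E: 96.8 km
C 53.761°S, 175.748°E: 154.7 km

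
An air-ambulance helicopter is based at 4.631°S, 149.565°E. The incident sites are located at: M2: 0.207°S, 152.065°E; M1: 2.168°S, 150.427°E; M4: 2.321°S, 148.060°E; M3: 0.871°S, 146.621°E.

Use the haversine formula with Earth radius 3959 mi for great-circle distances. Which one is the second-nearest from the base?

M4

Distance to each, sorted:
M1: 180.3 mi
M4: 190.4 mi
M3: 329.8 mi
M2: 351.0 mi
The second-nearest is M4 at 190.4 mi.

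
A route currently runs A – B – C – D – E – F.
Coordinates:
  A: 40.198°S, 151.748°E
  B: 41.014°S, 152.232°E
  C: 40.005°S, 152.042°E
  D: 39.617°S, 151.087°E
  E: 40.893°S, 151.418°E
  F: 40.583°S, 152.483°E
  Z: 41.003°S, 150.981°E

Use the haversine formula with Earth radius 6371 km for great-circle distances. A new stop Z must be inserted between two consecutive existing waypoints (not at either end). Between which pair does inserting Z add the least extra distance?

Added distance for inserting Z between each consecutive pair:
A–B: 115.9 km
B–C: 134.3 km
C–D: 204.8 km
D–E: 48.4 km
E–F: 77.4 km
Smallest added distance is 48.4 km, inserting between D and E.

between D and E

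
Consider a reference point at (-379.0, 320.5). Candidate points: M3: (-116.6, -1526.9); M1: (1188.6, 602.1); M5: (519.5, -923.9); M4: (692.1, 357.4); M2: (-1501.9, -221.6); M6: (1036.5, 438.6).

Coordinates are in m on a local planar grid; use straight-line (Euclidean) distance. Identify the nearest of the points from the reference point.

M4

Distances from the reference point ((-379.0, 320.5)):
M4: 1071.7 m
M2: 1246.9 m
M6: 1420.4 m
M5: 1534.9 m
M1: 1592.7 m
M3: 1865.9 m
The nearest is M4 at 1071.7 m.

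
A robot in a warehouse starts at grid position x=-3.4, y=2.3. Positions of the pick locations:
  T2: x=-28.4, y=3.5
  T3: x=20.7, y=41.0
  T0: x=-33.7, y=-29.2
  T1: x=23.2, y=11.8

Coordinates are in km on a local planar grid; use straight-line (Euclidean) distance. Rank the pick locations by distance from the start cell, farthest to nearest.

T3, T0, T1, T2

Computing each straight-line distance from x=-3.4, y=2.3:
T3 x=20.7, y=41.0: 45.6 km
T0 x=-33.7, y=-29.2: 43.7 km
T1 x=23.2, y=11.8: 28.2 km
T2 x=-28.4, y=3.5: 25.0 km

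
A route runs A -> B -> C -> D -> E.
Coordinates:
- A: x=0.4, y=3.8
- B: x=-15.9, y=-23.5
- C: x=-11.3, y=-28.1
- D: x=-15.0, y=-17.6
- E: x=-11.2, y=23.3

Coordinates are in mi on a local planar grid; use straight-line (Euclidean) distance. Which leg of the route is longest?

D–E

Leg distances:
A→B: 31.8 mi
B→C: 6.5 mi
C→D: 11.1 mi
D→E: 41.1 mi
The longest leg is D–E at 41.1 mi.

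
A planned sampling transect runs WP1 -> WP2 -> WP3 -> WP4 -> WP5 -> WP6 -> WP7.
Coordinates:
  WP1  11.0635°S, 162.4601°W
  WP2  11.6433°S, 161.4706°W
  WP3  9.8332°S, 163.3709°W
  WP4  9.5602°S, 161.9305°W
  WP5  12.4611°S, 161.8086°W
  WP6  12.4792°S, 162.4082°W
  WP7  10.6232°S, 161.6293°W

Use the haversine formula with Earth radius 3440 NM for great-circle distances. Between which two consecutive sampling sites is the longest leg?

WP4–WP5

Leg distances:
WP1→WP2: 67.9 NM
WP2→WP3: 156.1 NM
WP3→WP4: 86.8 NM
WP4→WP5: 174.3 NM
WP5→WP6: 35.2 NM
WP6→WP7: 120.5 NM
The longest leg is WP4–WP5 at 174.3 NM.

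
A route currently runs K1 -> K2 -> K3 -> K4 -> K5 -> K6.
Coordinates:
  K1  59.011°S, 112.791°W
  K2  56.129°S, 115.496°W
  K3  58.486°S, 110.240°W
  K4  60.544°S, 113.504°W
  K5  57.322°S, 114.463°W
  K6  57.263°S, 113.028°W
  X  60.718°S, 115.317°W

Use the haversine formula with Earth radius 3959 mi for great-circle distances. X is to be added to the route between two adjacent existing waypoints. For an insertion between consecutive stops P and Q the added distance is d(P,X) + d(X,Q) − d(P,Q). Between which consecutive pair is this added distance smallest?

between K4 and K5

Added distance for inserting X between each consecutive pair:
K1–K2: 241.2 mi
K2–K3: 297.4 mi
K3–K4: 115.2 mi
K4–K5: 74.0 mi
K5–K6: 435.1 mi
Smallest added distance is 74.0 mi, inserting between K4 and K5.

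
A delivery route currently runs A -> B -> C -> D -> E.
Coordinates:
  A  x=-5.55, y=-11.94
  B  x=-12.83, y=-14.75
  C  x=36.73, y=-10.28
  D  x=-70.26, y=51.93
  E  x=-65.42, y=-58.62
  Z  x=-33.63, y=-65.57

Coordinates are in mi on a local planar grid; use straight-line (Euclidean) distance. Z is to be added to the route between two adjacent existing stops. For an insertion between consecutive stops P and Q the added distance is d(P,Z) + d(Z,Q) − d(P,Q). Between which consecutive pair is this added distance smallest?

Added distance for inserting Z between each consecutive pair:
A–B: 107.6 mi
B–C: 94.6 mi
C–D: 88.8 mi
D–E: 45.0 mi
Smallest added distance is 45.0 mi, inserting between D and E.

between D and E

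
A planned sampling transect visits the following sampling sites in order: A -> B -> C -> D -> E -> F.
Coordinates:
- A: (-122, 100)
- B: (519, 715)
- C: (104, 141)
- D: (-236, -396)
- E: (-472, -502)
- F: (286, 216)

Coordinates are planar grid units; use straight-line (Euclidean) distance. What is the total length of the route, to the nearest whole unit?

Leg distances:
A→B: 888.3  (cumulative 888.3)
B→C: 708.3  (cumulative 1596.6)
C→D: 635.6  (cumulative 2232.2)
D→E: 258.7  (cumulative 2490.9)
E→F: 1044.1  (cumulative 3535.0)
Total route length ≈ 3535.

3535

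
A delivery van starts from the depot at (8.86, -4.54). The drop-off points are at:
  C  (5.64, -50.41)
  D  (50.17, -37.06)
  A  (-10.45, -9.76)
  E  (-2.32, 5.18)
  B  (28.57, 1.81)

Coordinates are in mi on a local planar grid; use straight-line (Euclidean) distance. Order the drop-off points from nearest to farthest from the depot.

E, A, B, C, D

Distances from the depot:
E (-2.32, 5.18): 14.8 mi
A (-10.45, -9.76): 20.0 mi
B (28.57, 1.81): 20.7 mi
C (5.64, -50.41): 46.0 mi
D (50.17, -37.06): 52.6 mi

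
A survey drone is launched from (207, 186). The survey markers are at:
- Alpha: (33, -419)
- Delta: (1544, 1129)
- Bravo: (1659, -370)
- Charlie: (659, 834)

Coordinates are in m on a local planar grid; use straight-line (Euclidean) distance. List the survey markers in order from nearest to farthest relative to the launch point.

Alpha, Charlie, Bravo, Delta

Distances from the launch point:
Alpha (33, -419): 629.5 m
Charlie (659, 834): 790.1 m
Bravo (1659, -370): 1554.8 m
Delta (1544, 1129): 1636.1 m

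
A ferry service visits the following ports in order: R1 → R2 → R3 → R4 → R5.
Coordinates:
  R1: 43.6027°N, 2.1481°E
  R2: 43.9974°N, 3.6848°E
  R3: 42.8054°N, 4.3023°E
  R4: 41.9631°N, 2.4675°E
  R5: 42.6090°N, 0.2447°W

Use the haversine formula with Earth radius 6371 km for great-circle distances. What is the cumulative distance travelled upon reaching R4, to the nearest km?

Leg distances:
R1→R2: 130.9 km  (cumulative 130.9 km)
R2→R3: 141.6 km  (cumulative 272.5 km)
R3→R4: 177.4 km  (cumulative 449.9 km)
Cumulative distance at R4 ≈ 450 km.

450 km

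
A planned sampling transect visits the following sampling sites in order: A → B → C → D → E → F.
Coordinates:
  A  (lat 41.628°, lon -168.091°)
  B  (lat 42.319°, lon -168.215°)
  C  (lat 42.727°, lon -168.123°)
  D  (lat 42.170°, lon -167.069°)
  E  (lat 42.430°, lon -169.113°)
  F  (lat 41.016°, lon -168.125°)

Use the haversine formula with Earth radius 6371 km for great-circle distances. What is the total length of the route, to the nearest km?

Leg distances:
A→B: 77.5 km  (cumulative 77.5 km)
B→C: 46.0 km  (cumulative 123.5 km)
C→D: 106.4 km  (cumulative 229.9 km)
D→E: 170.6 km  (cumulative 400.4 km)
E→F: 177.3 km  (cumulative 577.8 km)
Total route length ≈ 578 km.

578 km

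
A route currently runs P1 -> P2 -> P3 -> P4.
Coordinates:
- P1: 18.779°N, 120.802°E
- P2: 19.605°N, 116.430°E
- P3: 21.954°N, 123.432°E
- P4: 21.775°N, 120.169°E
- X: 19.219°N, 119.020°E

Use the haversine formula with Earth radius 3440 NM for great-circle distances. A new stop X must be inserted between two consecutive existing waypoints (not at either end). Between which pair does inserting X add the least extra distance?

Added distance for inserting X between each consecutive pair:
P1–P2: 0.2 NM
P2–P3: 28.3 NM
P3–P4: 281.8 NM
Smallest added distance is 0.2 NM, inserting between P1 and P2.

between P1 and P2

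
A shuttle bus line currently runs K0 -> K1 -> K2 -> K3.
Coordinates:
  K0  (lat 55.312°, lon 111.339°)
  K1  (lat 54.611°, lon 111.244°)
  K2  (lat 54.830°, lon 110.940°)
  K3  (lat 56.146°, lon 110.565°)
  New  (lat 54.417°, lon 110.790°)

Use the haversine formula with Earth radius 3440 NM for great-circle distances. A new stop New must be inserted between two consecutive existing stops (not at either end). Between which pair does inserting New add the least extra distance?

Added distance for inserting New between each consecutive pair:
K0–K1: 34.4 NM
K1–K2: 28.1 NM
K2–K3: 49.4 NM
Smallest added distance is 28.1 NM, inserting between K1 and K2.

between K1 and K2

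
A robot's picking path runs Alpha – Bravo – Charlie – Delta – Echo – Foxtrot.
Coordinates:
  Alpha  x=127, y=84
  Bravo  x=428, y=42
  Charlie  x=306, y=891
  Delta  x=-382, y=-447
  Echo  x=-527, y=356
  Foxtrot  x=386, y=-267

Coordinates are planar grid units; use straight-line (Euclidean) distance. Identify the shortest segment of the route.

Alpha–Bravo

Leg distances:
Alpha→Bravo: 303.9
Bravo→Charlie: 857.7
Charlie→Delta: 1504.5
Delta→Echo: 816.0
Echo→Foxtrot: 1105.3
The shortest leg is Alpha–Bravo at 303.9.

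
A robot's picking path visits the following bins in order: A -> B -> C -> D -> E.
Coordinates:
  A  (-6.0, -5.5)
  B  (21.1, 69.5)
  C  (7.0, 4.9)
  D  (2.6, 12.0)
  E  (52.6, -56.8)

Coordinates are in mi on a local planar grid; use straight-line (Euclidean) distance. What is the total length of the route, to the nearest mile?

239 mi

Leg distances:
A→B: 79.7 mi  (cumulative 79.7 mi)
B→C: 66.1 mi  (cumulative 145.9 mi)
C→D: 8.4 mi  (cumulative 154.2 mi)
D→E: 85.0 mi  (cumulative 239.3 mi)
Total route length ≈ 239 mi.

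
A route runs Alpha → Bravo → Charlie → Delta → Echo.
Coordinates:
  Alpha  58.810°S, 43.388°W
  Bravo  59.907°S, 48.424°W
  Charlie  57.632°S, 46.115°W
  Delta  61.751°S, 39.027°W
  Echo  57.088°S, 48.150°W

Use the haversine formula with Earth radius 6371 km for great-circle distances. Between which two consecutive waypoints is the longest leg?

Delta–Echo

Leg distances:
Alpha→Bravo: 310.3 km
Bravo→Charlie: 285.8 km
Charlie→Delta: 605.9 km
Delta→Echo: 730.3 km
The longest leg is Delta–Echo at 730.3 km.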